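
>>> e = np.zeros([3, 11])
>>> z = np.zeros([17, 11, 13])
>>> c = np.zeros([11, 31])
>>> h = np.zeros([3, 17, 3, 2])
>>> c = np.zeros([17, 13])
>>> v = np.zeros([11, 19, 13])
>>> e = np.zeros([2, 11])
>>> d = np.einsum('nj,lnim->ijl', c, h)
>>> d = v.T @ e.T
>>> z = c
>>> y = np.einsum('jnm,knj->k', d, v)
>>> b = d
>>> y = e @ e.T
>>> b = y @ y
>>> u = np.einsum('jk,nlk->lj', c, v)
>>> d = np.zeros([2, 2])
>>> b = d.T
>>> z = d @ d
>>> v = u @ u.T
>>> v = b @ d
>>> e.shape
(2, 11)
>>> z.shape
(2, 2)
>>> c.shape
(17, 13)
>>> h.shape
(3, 17, 3, 2)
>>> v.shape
(2, 2)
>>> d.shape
(2, 2)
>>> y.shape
(2, 2)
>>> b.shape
(2, 2)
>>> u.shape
(19, 17)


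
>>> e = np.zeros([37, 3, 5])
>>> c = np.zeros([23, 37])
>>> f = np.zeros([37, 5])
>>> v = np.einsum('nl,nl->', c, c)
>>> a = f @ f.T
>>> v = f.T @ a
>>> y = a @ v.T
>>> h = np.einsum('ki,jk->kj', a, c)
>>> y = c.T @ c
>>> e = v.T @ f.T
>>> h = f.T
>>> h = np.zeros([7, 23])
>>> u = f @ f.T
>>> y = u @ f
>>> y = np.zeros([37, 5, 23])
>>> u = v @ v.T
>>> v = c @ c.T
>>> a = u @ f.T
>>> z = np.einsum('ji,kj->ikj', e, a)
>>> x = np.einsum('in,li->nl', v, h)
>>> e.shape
(37, 37)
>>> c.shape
(23, 37)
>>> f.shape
(37, 5)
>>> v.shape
(23, 23)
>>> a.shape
(5, 37)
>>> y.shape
(37, 5, 23)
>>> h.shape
(7, 23)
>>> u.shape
(5, 5)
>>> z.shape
(37, 5, 37)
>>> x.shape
(23, 7)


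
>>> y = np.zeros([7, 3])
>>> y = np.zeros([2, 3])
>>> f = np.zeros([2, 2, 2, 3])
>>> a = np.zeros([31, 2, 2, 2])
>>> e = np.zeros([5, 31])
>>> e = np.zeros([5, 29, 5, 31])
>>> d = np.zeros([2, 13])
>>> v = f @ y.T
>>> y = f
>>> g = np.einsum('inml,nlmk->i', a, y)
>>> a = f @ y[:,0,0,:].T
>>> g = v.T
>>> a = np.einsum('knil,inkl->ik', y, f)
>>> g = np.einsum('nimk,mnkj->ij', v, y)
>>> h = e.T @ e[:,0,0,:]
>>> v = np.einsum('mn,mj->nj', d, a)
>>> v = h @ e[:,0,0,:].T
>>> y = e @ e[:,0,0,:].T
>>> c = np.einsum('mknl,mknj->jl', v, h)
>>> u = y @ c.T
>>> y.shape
(5, 29, 5, 5)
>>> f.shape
(2, 2, 2, 3)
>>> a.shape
(2, 2)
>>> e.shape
(5, 29, 5, 31)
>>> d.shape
(2, 13)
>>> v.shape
(31, 5, 29, 5)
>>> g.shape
(2, 3)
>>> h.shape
(31, 5, 29, 31)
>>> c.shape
(31, 5)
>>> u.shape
(5, 29, 5, 31)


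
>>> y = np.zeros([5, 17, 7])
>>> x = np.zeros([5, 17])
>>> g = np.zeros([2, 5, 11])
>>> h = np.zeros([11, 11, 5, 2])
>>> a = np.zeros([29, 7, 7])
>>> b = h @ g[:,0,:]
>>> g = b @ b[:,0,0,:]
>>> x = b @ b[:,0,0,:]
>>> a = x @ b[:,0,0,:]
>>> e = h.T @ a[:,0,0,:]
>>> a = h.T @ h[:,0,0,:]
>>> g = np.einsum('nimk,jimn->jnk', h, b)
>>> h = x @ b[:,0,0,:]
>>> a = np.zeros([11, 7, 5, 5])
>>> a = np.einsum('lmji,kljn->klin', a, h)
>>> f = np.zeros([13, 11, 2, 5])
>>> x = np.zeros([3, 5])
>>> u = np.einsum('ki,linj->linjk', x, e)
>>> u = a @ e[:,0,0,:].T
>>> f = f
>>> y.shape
(5, 17, 7)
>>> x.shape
(3, 5)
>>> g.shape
(11, 11, 2)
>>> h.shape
(11, 11, 5, 11)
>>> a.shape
(11, 11, 5, 11)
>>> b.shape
(11, 11, 5, 11)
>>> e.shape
(2, 5, 11, 11)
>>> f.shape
(13, 11, 2, 5)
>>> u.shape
(11, 11, 5, 2)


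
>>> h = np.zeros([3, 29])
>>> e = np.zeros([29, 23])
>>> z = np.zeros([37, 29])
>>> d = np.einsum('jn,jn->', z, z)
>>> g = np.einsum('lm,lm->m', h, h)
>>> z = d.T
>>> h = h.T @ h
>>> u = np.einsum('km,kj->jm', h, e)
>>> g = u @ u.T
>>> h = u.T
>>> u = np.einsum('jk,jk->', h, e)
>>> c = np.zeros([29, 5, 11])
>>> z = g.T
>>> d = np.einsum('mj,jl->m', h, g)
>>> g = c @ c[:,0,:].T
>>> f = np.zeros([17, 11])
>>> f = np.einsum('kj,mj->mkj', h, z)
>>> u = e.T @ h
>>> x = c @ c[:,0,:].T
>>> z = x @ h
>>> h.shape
(29, 23)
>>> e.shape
(29, 23)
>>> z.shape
(29, 5, 23)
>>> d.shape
(29,)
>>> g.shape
(29, 5, 29)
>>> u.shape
(23, 23)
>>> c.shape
(29, 5, 11)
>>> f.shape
(23, 29, 23)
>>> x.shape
(29, 5, 29)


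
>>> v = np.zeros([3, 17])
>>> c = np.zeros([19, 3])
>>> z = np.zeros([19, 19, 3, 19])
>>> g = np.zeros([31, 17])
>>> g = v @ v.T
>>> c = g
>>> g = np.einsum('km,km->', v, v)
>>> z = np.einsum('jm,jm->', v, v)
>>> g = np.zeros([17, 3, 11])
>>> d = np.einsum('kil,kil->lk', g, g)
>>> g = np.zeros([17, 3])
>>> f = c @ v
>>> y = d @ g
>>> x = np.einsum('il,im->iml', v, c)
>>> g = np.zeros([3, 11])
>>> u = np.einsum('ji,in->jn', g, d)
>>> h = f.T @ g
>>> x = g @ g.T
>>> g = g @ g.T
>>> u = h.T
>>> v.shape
(3, 17)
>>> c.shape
(3, 3)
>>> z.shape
()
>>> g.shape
(3, 3)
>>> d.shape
(11, 17)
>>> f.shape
(3, 17)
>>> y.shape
(11, 3)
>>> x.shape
(3, 3)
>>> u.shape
(11, 17)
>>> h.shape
(17, 11)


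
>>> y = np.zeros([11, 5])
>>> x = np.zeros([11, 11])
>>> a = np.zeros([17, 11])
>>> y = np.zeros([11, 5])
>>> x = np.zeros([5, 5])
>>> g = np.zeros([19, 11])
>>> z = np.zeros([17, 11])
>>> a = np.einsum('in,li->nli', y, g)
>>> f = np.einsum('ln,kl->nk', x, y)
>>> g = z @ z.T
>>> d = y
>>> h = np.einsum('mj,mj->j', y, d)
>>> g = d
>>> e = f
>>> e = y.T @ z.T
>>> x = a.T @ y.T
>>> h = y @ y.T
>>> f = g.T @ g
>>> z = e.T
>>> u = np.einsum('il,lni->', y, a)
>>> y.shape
(11, 5)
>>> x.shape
(11, 19, 11)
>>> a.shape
(5, 19, 11)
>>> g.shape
(11, 5)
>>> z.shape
(17, 5)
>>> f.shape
(5, 5)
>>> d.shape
(11, 5)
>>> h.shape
(11, 11)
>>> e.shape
(5, 17)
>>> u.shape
()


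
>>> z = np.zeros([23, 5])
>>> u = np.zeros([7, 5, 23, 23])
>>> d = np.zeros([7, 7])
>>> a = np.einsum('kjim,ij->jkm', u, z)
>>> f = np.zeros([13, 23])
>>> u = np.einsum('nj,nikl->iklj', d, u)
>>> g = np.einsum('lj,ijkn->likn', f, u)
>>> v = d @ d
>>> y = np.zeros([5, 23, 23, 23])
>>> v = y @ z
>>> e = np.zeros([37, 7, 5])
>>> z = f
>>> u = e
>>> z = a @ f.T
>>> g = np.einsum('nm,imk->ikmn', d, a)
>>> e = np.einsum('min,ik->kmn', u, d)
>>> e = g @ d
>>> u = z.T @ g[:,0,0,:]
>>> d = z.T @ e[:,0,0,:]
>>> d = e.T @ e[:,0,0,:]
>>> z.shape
(5, 7, 13)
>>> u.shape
(13, 7, 7)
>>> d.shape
(7, 7, 23, 7)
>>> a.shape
(5, 7, 23)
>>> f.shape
(13, 23)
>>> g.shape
(5, 23, 7, 7)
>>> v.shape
(5, 23, 23, 5)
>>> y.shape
(5, 23, 23, 23)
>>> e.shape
(5, 23, 7, 7)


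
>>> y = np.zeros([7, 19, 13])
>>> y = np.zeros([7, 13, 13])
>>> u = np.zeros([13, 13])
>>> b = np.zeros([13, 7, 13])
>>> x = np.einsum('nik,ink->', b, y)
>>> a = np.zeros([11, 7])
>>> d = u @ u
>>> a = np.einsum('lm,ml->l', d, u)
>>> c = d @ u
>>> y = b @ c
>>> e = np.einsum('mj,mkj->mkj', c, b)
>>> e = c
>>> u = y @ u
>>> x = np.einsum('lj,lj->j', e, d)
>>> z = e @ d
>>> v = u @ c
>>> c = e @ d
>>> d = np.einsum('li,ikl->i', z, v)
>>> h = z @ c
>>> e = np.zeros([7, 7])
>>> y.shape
(13, 7, 13)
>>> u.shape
(13, 7, 13)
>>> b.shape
(13, 7, 13)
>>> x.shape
(13,)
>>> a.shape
(13,)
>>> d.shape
(13,)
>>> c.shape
(13, 13)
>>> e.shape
(7, 7)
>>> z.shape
(13, 13)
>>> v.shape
(13, 7, 13)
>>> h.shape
(13, 13)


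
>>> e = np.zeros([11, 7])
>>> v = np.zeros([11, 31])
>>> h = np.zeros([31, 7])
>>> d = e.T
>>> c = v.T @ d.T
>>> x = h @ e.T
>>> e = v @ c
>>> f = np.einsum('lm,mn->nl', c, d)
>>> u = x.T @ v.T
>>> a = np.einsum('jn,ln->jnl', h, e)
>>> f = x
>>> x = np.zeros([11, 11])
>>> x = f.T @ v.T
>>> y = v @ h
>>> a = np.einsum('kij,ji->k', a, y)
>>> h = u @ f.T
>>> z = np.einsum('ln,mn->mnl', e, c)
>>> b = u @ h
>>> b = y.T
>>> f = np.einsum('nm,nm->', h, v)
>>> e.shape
(11, 7)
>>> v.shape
(11, 31)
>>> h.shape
(11, 31)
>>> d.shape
(7, 11)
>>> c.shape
(31, 7)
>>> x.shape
(11, 11)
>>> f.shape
()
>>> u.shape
(11, 11)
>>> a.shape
(31,)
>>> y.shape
(11, 7)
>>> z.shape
(31, 7, 11)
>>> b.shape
(7, 11)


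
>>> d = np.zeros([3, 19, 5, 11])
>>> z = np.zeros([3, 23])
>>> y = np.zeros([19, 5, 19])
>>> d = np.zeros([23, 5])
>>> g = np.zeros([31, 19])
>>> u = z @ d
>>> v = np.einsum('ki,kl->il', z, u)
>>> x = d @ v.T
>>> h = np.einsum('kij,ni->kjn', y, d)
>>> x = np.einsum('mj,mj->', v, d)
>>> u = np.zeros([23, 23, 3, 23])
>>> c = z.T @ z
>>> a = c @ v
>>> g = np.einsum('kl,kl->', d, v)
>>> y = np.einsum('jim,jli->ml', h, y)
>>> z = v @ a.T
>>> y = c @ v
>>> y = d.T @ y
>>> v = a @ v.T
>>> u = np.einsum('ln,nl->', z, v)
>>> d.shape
(23, 5)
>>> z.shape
(23, 23)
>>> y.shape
(5, 5)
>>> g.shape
()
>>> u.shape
()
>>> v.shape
(23, 23)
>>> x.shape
()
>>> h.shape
(19, 19, 23)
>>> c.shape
(23, 23)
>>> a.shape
(23, 5)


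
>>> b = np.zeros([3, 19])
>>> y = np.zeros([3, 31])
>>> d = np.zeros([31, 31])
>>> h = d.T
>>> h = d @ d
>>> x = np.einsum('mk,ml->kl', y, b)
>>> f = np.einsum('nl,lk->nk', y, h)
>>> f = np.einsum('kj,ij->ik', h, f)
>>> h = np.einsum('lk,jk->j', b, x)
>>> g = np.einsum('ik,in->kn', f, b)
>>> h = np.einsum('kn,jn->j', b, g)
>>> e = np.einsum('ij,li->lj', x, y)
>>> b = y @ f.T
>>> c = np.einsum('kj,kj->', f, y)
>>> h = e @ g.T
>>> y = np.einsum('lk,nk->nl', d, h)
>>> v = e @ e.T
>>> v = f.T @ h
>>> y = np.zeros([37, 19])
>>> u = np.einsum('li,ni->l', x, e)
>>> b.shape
(3, 3)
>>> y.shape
(37, 19)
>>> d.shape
(31, 31)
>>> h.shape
(3, 31)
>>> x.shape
(31, 19)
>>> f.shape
(3, 31)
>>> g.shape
(31, 19)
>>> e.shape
(3, 19)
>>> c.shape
()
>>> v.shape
(31, 31)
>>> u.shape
(31,)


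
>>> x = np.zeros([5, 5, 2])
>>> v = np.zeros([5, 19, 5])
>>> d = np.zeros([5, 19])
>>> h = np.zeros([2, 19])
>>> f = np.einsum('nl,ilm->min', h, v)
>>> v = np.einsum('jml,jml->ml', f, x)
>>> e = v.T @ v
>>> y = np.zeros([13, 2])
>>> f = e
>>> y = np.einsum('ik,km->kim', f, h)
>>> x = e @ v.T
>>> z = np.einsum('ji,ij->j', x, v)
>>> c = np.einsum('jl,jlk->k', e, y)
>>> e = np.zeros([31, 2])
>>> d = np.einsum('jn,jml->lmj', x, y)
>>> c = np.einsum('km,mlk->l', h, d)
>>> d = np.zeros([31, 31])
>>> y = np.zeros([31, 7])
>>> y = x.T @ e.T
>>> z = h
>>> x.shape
(2, 5)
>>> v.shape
(5, 2)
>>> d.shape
(31, 31)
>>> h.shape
(2, 19)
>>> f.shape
(2, 2)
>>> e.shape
(31, 2)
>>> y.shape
(5, 31)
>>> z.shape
(2, 19)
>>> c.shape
(2,)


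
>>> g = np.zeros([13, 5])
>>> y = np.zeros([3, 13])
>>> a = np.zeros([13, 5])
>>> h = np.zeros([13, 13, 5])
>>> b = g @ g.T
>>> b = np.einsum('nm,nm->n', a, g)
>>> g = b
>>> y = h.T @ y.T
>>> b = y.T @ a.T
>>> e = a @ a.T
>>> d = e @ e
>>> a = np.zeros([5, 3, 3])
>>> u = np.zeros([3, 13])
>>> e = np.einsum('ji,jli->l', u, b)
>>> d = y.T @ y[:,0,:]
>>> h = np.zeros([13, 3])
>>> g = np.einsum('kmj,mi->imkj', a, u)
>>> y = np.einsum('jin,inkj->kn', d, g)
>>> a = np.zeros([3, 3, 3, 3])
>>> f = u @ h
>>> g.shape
(13, 3, 5, 3)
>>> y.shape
(5, 3)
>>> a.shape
(3, 3, 3, 3)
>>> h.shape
(13, 3)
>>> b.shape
(3, 13, 13)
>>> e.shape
(13,)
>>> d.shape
(3, 13, 3)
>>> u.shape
(3, 13)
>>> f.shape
(3, 3)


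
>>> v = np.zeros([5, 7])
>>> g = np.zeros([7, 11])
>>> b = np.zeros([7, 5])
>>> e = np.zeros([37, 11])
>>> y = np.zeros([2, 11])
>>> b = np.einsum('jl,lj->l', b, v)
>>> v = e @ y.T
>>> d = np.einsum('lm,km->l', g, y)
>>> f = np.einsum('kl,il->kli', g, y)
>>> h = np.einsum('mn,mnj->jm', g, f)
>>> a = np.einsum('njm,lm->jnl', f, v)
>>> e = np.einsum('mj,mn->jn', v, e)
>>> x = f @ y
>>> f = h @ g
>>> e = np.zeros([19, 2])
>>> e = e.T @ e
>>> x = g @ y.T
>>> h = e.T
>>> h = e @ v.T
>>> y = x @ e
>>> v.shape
(37, 2)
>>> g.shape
(7, 11)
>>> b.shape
(5,)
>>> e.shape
(2, 2)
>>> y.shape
(7, 2)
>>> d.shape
(7,)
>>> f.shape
(2, 11)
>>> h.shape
(2, 37)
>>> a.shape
(11, 7, 37)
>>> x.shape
(7, 2)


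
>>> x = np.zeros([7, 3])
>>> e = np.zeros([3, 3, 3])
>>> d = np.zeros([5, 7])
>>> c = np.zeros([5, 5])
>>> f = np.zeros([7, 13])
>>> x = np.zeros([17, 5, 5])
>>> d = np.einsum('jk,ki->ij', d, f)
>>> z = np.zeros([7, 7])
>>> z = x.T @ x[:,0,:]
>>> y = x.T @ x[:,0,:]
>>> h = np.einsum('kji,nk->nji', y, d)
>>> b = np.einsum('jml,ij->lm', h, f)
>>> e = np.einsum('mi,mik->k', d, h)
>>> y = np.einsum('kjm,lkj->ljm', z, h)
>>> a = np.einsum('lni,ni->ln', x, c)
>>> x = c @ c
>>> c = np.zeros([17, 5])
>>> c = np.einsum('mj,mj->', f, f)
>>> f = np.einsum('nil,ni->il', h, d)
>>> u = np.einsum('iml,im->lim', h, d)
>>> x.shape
(5, 5)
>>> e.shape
(5,)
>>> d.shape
(13, 5)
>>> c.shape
()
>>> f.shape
(5, 5)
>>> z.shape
(5, 5, 5)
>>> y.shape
(13, 5, 5)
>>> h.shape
(13, 5, 5)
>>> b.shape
(5, 5)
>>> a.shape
(17, 5)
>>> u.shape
(5, 13, 5)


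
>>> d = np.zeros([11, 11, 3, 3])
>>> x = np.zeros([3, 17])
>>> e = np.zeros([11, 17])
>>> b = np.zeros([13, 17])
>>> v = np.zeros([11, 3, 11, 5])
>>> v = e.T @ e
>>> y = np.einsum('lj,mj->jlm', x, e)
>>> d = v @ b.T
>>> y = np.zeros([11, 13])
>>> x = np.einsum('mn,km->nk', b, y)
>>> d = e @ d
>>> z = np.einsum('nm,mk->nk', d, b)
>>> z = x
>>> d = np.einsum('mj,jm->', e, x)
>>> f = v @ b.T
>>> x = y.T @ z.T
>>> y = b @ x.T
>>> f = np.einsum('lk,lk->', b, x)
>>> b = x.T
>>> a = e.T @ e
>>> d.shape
()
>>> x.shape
(13, 17)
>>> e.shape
(11, 17)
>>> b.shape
(17, 13)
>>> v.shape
(17, 17)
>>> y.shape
(13, 13)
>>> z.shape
(17, 11)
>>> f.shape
()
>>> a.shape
(17, 17)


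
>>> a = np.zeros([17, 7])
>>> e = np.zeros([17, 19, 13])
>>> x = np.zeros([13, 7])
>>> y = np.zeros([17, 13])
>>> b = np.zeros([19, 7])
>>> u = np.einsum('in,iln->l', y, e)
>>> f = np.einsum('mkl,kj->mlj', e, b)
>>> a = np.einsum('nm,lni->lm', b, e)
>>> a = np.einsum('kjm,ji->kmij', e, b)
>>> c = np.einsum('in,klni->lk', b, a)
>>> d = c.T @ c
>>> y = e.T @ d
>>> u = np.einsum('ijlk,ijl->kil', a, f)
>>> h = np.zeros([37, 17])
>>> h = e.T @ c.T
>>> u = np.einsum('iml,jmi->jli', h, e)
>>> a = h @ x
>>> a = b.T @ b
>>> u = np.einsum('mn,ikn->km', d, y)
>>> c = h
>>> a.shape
(7, 7)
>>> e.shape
(17, 19, 13)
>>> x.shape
(13, 7)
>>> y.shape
(13, 19, 17)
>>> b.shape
(19, 7)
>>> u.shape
(19, 17)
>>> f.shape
(17, 13, 7)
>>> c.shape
(13, 19, 13)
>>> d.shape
(17, 17)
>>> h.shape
(13, 19, 13)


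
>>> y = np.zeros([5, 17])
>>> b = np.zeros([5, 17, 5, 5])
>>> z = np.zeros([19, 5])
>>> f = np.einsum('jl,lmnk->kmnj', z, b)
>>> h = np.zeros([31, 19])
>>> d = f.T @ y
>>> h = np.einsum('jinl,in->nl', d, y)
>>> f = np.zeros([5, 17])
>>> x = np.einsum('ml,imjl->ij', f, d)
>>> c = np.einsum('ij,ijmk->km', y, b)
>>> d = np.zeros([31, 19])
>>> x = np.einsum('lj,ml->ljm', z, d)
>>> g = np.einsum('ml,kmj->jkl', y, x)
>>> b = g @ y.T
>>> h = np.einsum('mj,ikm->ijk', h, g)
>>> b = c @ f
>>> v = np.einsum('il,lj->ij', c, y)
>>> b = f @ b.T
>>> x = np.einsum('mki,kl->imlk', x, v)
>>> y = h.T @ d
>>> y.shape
(19, 17, 19)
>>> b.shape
(5, 5)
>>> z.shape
(19, 5)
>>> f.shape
(5, 17)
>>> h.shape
(31, 17, 19)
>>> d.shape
(31, 19)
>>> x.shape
(31, 19, 17, 5)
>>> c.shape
(5, 5)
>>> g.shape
(31, 19, 17)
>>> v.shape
(5, 17)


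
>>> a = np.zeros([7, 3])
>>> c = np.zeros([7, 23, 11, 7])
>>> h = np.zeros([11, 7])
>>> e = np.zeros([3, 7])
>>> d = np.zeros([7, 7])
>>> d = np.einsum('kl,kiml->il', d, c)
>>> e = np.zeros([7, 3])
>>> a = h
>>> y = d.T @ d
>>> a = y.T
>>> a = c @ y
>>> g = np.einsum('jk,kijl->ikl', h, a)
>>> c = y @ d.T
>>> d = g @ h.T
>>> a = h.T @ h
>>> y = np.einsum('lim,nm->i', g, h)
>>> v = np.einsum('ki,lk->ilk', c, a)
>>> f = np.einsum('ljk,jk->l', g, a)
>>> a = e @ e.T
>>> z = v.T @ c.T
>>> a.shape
(7, 7)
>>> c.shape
(7, 23)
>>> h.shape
(11, 7)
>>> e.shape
(7, 3)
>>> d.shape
(23, 7, 11)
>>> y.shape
(7,)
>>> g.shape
(23, 7, 7)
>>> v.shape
(23, 7, 7)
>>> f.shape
(23,)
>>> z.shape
(7, 7, 7)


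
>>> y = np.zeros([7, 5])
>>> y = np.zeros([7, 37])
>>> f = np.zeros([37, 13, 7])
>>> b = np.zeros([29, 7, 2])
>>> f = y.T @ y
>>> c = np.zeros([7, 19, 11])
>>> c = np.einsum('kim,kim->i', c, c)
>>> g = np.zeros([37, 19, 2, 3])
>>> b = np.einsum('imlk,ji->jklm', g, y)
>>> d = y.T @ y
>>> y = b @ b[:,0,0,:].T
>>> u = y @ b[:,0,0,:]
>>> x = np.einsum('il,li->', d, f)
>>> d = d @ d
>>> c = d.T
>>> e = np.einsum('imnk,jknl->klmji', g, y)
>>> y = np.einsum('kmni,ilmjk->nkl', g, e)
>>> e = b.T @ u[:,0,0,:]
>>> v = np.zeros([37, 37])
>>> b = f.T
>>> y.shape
(2, 37, 7)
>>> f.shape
(37, 37)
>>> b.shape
(37, 37)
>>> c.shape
(37, 37)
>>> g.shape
(37, 19, 2, 3)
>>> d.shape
(37, 37)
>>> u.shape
(7, 3, 2, 19)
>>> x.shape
()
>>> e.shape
(19, 2, 3, 19)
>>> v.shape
(37, 37)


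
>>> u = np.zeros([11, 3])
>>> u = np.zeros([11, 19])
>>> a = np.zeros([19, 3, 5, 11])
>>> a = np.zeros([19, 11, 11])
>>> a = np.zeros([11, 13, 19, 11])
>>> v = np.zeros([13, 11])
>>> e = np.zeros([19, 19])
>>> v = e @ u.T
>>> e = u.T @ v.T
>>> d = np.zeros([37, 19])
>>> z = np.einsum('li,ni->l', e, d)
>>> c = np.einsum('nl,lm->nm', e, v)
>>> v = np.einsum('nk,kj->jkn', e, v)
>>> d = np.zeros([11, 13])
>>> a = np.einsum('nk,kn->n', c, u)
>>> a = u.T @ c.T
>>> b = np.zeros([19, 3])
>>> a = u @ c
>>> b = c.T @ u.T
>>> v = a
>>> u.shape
(11, 19)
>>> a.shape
(11, 11)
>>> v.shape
(11, 11)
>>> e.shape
(19, 19)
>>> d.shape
(11, 13)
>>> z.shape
(19,)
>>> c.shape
(19, 11)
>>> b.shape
(11, 11)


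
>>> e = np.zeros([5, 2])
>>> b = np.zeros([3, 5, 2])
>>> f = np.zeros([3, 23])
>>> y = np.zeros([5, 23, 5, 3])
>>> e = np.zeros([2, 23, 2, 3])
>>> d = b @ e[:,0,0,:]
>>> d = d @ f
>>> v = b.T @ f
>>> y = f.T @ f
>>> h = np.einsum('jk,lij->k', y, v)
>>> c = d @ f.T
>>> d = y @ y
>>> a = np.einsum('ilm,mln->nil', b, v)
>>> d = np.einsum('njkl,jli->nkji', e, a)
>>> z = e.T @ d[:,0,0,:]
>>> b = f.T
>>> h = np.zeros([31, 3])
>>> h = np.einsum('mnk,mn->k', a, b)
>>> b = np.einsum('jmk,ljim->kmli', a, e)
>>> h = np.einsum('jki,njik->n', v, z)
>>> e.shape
(2, 23, 2, 3)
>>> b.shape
(5, 3, 2, 2)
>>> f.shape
(3, 23)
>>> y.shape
(23, 23)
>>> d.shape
(2, 2, 23, 5)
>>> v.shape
(2, 5, 23)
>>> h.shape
(3,)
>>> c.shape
(3, 5, 3)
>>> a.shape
(23, 3, 5)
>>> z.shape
(3, 2, 23, 5)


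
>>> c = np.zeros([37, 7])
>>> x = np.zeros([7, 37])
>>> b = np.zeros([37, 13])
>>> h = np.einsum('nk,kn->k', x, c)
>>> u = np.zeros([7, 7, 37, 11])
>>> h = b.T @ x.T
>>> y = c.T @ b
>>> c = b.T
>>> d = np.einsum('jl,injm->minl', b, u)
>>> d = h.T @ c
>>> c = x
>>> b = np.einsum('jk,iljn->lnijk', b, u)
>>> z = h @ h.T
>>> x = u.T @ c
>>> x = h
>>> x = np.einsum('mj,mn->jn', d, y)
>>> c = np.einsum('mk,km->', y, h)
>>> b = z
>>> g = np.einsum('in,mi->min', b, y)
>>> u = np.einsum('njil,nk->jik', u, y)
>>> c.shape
()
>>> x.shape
(37, 13)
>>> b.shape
(13, 13)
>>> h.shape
(13, 7)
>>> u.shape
(7, 37, 13)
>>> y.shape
(7, 13)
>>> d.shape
(7, 37)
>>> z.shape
(13, 13)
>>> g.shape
(7, 13, 13)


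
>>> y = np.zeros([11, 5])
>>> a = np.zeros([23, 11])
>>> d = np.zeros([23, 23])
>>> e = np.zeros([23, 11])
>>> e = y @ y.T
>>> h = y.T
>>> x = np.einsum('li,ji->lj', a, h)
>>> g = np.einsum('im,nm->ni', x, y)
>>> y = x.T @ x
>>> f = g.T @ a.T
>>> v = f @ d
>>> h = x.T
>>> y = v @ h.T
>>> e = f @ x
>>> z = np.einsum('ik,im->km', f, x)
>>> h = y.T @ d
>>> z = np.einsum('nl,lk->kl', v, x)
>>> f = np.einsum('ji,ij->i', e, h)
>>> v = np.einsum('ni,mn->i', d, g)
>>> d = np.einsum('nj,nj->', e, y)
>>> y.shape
(23, 5)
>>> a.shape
(23, 11)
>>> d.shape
()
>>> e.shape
(23, 5)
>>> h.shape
(5, 23)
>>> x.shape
(23, 5)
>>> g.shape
(11, 23)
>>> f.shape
(5,)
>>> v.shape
(23,)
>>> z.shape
(5, 23)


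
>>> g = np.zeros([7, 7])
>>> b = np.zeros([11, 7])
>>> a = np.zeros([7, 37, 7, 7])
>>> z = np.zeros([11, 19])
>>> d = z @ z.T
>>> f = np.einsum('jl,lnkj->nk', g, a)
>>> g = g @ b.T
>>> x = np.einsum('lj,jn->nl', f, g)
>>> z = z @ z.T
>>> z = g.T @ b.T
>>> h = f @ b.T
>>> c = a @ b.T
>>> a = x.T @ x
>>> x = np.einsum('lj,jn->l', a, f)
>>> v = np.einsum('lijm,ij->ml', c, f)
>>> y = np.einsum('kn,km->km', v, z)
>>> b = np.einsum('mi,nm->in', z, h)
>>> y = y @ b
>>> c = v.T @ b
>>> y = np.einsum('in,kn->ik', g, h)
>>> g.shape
(7, 11)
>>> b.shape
(11, 37)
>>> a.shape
(37, 37)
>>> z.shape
(11, 11)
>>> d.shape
(11, 11)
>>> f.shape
(37, 7)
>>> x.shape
(37,)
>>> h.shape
(37, 11)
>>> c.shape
(7, 37)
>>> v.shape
(11, 7)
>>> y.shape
(7, 37)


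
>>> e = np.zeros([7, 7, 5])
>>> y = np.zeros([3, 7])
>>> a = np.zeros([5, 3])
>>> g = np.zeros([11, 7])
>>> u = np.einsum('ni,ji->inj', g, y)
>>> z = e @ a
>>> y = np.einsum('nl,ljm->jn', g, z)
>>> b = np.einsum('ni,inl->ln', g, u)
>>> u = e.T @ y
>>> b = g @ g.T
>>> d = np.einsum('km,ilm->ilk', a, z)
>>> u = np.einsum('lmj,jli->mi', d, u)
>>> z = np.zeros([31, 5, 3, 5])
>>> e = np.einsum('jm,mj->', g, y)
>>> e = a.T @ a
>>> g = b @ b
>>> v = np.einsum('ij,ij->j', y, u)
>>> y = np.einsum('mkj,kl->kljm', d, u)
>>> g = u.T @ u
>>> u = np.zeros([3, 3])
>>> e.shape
(3, 3)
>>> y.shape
(7, 11, 5, 7)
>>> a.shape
(5, 3)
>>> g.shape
(11, 11)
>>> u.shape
(3, 3)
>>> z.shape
(31, 5, 3, 5)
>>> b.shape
(11, 11)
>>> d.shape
(7, 7, 5)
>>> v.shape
(11,)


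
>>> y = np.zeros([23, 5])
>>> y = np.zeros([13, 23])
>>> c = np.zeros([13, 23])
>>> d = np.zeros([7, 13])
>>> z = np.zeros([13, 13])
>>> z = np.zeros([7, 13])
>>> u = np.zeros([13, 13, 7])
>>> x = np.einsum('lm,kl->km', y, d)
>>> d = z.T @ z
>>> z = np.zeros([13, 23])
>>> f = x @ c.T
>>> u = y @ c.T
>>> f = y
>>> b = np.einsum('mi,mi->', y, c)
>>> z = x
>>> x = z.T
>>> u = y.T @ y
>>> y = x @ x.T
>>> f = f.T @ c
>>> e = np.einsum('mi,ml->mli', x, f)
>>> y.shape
(23, 23)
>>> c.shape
(13, 23)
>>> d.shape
(13, 13)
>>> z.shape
(7, 23)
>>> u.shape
(23, 23)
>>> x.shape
(23, 7)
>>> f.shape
(23, 23)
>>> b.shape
()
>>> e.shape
(23, 23, 7)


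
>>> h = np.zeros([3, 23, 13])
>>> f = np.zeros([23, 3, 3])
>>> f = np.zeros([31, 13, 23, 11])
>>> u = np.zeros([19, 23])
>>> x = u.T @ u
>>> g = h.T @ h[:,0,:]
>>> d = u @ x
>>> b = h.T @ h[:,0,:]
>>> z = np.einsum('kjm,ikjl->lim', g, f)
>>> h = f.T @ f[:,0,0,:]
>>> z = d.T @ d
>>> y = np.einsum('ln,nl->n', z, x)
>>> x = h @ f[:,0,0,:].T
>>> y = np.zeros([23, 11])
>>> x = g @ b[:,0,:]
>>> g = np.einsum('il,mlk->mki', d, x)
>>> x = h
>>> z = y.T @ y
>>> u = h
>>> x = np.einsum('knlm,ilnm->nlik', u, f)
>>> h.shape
(11, 23, 13, 11)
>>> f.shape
(31, 13, 23, 11)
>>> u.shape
(11, 23, 13, 11)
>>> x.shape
(23, 13, 31, 11)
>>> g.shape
(13, 13, 19)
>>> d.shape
(19, 23)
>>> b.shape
(13, 23, 13)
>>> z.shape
(11, 11)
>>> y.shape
(23, 11)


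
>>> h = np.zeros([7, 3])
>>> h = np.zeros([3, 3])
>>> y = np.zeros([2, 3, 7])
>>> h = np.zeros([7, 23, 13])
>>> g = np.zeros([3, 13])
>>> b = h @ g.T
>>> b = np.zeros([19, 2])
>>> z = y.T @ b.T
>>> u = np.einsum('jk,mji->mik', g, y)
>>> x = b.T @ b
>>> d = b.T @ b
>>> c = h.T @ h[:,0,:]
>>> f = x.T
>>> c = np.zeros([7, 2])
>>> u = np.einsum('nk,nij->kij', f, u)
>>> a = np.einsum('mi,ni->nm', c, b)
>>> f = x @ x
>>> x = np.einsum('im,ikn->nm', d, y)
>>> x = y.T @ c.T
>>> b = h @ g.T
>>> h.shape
(7, 23, 13)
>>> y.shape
(2, 3, 7)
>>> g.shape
(3, 13)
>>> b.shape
(7, 23, 3)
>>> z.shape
(7, 3, 19)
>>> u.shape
(2, 7, 13)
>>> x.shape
(7, 3, 7)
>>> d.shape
(2, 2)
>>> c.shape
(7, 2)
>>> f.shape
(2, 2)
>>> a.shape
(19, 7)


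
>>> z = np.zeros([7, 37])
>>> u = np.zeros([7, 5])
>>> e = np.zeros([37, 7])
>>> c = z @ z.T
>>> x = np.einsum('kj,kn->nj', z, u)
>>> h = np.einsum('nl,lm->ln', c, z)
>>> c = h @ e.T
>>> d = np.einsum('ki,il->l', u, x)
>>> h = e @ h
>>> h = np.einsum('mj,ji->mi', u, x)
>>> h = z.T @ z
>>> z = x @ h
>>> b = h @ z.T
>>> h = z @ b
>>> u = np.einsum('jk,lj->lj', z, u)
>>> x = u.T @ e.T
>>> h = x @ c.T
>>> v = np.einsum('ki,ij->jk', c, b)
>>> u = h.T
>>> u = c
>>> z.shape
(5, 37)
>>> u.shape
(7, 37)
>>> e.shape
(37, 7)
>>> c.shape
(7, 37)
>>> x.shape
(5, 37)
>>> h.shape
(5, 7)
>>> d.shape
(37,)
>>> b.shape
(37, 5)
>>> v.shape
(5, 7)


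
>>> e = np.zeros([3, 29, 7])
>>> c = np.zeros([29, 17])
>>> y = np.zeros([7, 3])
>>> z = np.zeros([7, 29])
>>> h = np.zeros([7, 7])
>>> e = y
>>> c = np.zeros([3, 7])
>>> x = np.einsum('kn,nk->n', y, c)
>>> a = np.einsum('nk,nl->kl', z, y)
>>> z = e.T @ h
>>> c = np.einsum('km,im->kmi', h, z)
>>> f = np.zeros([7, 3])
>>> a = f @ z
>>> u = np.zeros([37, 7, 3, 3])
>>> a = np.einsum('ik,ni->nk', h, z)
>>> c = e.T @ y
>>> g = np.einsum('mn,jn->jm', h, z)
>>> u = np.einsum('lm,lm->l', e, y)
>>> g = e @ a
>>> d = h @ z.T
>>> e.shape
(7, 3)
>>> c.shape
(3, 3)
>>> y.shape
(7, 3)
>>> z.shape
(3, 7)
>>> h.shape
(7, 7)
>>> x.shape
(3,)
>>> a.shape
(3, 7)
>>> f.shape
(7, 3)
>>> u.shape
(7,)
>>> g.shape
(7, 7)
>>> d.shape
(7, 3)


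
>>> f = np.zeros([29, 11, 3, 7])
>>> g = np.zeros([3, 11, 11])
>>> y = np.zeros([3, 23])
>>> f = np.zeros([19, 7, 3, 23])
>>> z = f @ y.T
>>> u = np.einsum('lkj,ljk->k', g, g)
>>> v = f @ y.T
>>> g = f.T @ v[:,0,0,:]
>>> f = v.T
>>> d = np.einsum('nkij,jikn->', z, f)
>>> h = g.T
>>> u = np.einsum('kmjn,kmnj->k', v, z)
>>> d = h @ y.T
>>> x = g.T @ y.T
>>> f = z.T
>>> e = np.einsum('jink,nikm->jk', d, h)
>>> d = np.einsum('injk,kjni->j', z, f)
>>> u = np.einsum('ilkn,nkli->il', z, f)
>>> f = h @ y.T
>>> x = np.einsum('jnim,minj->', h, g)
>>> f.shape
(3, 7, 3, 3)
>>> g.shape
(23, 3, 7, 3)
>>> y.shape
(3, 23)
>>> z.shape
(19, 7, 3, 3)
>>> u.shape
(19, 7)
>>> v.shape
(19, 7, 3, 3)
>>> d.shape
(3,)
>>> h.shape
(3, 7, 3, 23)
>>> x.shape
()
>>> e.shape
(3, 3)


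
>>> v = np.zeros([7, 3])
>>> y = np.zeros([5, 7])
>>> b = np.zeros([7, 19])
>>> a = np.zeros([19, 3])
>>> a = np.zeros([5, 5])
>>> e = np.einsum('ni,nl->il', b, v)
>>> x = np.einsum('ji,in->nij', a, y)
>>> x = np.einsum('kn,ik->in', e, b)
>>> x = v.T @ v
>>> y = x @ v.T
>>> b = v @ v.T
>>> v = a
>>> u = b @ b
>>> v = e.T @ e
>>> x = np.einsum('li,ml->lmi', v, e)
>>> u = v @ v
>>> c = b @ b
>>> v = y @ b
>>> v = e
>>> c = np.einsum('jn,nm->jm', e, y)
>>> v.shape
(19, 3)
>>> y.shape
(3, 7)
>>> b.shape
(7, 7)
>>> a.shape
(5, 5)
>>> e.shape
(19, 3)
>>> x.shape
(3, 19, 3)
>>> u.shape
(3, 3)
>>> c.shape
(19, 7)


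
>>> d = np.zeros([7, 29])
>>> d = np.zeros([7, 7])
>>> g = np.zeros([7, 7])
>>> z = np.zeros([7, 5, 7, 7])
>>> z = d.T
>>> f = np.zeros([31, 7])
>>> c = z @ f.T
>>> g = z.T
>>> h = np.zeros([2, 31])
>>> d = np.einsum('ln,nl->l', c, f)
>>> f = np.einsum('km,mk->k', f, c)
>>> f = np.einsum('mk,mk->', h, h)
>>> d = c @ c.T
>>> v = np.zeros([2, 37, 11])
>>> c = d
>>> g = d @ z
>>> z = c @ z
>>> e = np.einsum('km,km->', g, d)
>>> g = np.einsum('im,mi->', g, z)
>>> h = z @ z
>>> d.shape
(7, 7)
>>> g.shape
()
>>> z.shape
(7, 7)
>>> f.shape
()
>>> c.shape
(7, 7)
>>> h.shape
(7, 7)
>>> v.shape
(2, 37, 11)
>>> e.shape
()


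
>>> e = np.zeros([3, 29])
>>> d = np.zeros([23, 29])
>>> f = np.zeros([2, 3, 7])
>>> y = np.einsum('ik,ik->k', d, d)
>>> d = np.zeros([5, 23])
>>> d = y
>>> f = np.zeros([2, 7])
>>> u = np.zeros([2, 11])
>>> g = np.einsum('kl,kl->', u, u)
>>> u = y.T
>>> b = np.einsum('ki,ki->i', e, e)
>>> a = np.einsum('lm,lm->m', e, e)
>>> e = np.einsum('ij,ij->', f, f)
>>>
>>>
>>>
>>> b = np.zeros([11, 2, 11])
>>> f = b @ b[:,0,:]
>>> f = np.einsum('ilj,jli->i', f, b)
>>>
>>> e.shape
()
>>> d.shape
(29,)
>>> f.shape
(11,)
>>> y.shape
(29,)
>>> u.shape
(29,)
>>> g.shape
()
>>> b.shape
(11, 2, 11)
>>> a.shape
(29,)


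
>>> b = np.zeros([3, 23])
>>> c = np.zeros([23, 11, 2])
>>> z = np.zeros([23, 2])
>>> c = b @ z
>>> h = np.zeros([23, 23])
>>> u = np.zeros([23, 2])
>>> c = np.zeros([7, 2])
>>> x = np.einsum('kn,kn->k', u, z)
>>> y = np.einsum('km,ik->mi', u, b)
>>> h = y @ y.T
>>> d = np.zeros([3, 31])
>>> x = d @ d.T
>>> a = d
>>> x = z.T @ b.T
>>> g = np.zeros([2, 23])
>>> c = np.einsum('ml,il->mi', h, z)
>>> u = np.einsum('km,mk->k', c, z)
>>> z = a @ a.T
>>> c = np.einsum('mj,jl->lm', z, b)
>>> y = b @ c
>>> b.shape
(3, 23)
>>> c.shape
(23, 3)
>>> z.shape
(3, 3)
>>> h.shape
(2, 2)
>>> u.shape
(2,)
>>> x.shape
(2, 3)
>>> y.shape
(3, 3)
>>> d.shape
(3, 31)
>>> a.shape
(3, 31)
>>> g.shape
(2, 23)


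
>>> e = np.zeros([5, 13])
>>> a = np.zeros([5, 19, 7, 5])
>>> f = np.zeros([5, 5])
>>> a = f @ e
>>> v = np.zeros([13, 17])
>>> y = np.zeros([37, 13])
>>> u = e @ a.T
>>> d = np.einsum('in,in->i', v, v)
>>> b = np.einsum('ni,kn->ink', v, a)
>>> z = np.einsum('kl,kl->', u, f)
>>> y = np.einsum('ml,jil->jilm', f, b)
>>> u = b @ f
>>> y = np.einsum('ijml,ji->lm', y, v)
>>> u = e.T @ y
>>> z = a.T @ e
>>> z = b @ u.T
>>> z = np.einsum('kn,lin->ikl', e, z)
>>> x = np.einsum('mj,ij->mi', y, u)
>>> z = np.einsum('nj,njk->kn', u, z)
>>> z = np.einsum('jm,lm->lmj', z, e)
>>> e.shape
(5, 13)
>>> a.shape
(5, 13)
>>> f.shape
(5, 5)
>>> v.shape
(13, 17)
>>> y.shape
(5, 5)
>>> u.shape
(13, 5)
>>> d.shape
(13,)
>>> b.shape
(17, 13, 5)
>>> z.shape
(5, 13, 17)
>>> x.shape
(5, 13)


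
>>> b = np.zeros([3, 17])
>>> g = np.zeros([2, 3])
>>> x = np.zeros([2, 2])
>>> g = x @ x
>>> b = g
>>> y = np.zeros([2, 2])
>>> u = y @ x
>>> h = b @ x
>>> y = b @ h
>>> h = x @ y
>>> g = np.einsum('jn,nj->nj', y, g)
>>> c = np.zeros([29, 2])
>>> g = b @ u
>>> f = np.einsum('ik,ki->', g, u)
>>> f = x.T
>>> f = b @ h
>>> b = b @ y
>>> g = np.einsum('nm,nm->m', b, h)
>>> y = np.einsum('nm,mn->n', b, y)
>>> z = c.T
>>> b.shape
(2, 2)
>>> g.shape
(2,)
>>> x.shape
(2, 2)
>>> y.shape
(2,)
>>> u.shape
(2, 2)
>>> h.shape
(2, 2)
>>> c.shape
(29, 2)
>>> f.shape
(2, 2)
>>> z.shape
(2, 29)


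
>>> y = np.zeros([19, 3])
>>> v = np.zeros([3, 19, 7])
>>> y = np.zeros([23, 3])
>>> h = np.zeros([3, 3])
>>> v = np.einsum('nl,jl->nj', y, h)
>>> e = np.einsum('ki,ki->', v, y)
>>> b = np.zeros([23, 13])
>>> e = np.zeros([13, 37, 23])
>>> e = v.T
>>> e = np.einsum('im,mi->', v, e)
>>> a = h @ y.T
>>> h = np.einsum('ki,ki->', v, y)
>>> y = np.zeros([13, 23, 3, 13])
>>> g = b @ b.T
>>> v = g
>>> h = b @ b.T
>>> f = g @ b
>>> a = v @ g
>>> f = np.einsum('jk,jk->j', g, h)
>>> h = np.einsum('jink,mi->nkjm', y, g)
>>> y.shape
(13, 23, 3, 13)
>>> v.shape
(23, 23)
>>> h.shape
(3, 13, 13, 23)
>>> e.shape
()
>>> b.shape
(23, 13)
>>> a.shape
(23, 23)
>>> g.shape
(23, 23)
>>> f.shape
(23,)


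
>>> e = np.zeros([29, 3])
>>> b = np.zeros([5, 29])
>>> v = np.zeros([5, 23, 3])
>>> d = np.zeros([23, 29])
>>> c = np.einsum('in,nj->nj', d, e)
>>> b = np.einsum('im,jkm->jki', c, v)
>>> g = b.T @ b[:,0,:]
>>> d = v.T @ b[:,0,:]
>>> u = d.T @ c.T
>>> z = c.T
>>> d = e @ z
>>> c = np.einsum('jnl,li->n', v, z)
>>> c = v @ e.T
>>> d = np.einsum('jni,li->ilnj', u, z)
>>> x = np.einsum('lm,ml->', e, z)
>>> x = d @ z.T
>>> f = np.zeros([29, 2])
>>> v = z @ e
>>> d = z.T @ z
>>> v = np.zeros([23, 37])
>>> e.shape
(29, 3)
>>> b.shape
(5, 23, 29)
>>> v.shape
(23, 37)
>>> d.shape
(29, 29)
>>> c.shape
(5, 23, 29)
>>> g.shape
(29, 23, 29)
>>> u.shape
(29, 23, 29)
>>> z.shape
(3, 29)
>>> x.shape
(29, 3, 23, 3)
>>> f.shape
(29, 2)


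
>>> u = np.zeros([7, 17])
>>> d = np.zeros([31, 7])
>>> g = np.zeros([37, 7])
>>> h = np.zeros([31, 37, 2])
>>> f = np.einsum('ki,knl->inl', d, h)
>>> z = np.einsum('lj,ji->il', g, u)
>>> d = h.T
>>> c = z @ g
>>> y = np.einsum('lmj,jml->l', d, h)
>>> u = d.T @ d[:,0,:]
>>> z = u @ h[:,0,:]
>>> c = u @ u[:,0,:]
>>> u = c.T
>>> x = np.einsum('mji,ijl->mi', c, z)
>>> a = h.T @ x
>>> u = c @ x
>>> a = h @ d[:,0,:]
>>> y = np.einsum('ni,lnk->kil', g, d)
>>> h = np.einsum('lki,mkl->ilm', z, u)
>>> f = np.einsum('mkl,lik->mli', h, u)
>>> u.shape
(31, 37, 31)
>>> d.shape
(2, 37, 31)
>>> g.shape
(37, 7)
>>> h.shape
(2, 31, 31)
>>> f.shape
(2, 31, 37)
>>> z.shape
(31, 37, 2)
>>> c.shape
(31, 37, 31)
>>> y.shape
(31, 7, 2)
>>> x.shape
(31, 31)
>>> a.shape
(31, 37, 31)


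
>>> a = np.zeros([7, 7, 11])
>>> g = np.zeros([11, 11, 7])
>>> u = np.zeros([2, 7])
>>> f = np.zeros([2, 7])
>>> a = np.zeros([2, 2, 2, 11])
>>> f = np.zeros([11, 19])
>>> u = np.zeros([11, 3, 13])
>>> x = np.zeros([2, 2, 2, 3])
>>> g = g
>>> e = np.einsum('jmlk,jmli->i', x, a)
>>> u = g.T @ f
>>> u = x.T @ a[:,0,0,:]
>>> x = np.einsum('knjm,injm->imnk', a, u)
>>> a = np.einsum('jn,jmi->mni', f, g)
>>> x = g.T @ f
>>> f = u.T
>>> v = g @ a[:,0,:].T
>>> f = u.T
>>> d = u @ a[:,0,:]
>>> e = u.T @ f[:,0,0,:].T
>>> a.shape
(11, 19, 7)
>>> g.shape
(11, 11, 7)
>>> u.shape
(3, 2, 2, 11)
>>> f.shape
(11, 2, 2, 3)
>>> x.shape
(7, 11, 19)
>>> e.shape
(11, 2, 2, 11)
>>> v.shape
(11, 11, 11)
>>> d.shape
(3, 2, 2, 7)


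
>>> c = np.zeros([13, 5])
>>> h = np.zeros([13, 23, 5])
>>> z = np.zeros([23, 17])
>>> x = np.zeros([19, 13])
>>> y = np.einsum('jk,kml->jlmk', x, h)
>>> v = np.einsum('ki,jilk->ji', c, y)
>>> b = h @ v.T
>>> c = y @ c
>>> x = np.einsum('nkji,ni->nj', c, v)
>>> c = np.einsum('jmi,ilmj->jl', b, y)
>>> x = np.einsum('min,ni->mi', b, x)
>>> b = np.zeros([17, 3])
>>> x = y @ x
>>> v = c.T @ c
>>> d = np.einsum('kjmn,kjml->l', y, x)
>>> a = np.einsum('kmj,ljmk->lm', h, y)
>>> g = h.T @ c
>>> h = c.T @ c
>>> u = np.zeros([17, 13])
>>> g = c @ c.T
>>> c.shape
(13, 5)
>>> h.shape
(5, 5)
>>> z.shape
(23, 17)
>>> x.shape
(19, 5, 23, 23)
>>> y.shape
(19, 5, 23, 13)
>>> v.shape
(5, 5)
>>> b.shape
(17, 3)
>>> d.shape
(23,)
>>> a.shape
(19, 23)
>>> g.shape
(13, 13)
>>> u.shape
(17, 13)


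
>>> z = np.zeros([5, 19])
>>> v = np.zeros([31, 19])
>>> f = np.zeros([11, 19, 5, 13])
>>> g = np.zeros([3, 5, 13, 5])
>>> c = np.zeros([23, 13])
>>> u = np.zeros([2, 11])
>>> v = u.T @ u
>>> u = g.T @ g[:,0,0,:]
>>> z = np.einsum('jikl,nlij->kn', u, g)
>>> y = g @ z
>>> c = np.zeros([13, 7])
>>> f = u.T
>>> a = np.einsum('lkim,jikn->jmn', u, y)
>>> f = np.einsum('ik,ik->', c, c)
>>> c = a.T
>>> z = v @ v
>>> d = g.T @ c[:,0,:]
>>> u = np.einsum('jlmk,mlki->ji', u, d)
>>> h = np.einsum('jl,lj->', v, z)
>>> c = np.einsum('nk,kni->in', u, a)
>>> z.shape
(11, 11)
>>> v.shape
(11, 11)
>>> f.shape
()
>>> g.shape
(3, 5, 13, 5)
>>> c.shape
(3, 5)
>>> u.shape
(5, 3)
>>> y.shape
(3, 5, 13, 3)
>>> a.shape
(3, 5, 3)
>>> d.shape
(5, 13, 5, 3)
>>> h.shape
()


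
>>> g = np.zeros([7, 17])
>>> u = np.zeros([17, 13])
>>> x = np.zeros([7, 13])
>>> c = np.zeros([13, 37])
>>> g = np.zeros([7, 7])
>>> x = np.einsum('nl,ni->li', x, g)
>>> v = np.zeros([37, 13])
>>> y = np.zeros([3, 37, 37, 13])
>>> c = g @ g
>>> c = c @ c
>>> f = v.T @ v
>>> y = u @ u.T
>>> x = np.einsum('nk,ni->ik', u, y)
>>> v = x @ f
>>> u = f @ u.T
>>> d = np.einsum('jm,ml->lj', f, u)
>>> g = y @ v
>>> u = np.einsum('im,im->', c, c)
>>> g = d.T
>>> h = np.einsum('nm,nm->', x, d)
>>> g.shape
(13, 17)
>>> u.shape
()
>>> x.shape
(17, 13)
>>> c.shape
(7, 7)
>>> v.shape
(17, 13)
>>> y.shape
(17, 17)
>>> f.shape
(13, 13)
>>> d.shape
(17, 13)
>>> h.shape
()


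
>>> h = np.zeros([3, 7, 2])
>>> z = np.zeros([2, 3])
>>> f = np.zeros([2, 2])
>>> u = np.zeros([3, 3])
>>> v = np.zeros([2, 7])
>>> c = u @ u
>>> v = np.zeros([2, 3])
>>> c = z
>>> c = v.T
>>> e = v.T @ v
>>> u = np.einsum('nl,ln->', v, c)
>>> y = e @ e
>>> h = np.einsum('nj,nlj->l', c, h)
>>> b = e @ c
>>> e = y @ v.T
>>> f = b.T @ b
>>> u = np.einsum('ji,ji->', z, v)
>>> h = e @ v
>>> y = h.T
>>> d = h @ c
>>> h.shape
(3, 3)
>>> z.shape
(2, 3)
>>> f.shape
(2, 2)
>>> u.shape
()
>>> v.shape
(2, 3)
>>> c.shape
(3, 2)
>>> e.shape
(3, 2)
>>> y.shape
(3, 3)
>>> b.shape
(3, 2)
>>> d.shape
(3, 2)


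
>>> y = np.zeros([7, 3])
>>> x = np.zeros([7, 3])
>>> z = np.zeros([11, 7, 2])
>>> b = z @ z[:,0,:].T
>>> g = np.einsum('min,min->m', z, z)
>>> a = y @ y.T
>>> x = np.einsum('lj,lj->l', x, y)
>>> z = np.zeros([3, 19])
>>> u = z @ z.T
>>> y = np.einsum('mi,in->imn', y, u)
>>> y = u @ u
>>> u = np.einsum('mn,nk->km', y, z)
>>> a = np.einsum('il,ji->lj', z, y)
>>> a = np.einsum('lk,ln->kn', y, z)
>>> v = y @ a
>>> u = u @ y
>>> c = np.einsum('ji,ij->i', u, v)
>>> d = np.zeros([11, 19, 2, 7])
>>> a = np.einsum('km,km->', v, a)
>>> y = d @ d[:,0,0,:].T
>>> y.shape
(11, 19, 2, 11)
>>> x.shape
(7,)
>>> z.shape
(3, 19)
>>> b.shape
(11, 7, 11)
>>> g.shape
(11,)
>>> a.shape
()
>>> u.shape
(19, 3)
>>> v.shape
(3, 19)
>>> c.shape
(3,)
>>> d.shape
(11, 19, 2, 7)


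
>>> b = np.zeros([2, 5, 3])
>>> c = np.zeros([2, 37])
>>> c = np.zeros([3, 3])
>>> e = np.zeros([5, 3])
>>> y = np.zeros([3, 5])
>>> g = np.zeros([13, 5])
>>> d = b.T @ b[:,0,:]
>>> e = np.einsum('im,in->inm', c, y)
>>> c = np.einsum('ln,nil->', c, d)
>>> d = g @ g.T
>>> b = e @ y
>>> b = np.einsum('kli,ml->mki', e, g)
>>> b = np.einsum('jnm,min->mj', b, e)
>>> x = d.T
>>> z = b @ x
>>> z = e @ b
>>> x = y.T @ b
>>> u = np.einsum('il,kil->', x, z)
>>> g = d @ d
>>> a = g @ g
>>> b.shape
(3, 13)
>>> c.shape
()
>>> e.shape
(3, 5, 3)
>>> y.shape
(3, 5)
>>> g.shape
(13, 13)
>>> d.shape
(13, 13)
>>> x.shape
(5, 13)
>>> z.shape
(3, 5, 13)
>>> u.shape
()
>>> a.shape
(13, 13)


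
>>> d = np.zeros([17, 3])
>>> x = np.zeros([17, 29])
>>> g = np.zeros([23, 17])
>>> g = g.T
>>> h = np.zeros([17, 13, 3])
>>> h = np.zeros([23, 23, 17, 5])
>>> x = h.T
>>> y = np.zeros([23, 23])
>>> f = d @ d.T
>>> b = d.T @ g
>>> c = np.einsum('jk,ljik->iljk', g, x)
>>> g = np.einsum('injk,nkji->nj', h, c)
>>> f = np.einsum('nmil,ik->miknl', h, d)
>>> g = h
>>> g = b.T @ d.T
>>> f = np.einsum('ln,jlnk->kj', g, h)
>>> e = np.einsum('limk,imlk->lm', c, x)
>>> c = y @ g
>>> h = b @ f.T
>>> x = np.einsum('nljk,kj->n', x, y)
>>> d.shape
(17, 3)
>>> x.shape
(5,)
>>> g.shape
(23, 17)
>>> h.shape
(3, 5)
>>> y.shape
(23, 23)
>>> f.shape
(5, 23)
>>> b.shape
(3, 23)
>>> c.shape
(23, 17)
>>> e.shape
(23, 17)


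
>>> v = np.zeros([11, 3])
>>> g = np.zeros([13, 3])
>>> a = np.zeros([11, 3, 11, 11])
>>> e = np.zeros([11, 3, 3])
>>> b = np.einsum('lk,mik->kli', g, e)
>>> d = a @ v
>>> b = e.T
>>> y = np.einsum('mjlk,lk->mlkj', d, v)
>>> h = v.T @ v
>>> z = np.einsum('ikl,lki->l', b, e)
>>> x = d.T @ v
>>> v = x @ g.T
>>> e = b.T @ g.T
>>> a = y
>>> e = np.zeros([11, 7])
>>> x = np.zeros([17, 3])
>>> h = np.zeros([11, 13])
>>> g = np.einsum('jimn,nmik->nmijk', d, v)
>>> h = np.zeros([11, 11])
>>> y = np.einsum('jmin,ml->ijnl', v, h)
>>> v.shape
(3, 11, 3, 13)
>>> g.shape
(3, 11, 3, 11, 13)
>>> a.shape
(11, 11, 3, 3)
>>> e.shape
(11, 7)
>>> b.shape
(3, 3, 11)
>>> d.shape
(11, 3, 11, 3)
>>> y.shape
(3, 3, 13, 11)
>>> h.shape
(11, 11)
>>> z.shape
(11,)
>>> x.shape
(17, 3)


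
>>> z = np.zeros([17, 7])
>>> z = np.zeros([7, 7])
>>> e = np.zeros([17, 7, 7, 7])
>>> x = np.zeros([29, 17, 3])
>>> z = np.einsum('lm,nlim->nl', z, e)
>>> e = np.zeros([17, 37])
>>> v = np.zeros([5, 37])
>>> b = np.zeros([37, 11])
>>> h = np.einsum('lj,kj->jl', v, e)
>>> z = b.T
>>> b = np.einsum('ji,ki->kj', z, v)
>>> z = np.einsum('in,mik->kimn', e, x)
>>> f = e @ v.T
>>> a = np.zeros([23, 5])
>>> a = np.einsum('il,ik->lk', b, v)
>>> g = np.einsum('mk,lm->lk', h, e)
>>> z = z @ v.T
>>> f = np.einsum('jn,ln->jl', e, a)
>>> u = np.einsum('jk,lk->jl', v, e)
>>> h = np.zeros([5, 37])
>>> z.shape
(3, 17, 29, 5)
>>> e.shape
(17, 37)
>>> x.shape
(29, 17, 3)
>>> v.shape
(5, 37)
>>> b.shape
(5, 11)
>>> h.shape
(5, 37)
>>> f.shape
(17, 11)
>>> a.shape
(11, 37)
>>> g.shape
(17, 5)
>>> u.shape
(5, 17)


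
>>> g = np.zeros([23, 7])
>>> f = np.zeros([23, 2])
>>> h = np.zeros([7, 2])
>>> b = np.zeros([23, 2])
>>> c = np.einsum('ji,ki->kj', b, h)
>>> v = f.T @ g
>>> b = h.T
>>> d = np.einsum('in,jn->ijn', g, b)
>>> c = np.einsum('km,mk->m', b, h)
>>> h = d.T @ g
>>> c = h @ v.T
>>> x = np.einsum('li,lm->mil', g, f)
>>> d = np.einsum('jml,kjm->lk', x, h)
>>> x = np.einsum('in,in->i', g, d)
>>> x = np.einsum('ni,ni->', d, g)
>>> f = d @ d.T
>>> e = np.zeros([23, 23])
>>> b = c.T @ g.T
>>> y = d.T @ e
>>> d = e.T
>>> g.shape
(23, 7)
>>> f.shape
(23, 23)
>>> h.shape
(7, 2, 7)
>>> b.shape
(2, 2, 23)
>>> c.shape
(7, 2, 2)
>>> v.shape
(2, 7)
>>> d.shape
(23, 23)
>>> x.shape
()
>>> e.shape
(23, 23)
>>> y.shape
(7, 23)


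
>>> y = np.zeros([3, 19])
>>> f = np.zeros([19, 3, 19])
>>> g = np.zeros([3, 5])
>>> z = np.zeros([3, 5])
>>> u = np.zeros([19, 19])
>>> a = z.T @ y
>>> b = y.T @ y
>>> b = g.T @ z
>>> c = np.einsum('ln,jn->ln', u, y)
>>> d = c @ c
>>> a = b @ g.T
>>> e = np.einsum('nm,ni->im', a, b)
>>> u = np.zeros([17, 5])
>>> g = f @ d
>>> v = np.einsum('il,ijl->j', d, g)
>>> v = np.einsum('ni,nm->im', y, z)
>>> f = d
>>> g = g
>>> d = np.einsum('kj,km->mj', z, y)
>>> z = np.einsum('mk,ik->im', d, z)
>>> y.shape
(3, 19)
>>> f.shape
(19, 19)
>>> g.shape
(19, 3, 19)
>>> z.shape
(3, 19)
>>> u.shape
(17, 5)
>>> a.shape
(5, 3)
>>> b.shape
(5, 5)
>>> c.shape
(19, 19)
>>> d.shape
(19, 5)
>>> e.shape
(5, 3)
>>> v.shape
(19, 5)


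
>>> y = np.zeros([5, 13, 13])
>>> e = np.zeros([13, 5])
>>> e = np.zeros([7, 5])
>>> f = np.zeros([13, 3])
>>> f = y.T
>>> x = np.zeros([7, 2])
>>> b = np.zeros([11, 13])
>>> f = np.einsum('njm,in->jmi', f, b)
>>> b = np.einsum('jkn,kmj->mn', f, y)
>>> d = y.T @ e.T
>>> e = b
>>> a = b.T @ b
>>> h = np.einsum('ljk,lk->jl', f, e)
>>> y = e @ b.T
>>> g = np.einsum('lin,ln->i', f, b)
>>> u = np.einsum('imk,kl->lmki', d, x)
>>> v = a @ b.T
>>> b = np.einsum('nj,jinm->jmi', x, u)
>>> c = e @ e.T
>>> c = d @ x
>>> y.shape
(13, 13)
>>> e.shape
(13, 11)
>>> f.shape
(13, 5, 11)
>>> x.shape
(7, 2)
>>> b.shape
(2, 13, 13)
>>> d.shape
(13, 13, 7)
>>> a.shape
(11, 11)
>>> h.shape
(5, 13)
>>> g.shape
(5,)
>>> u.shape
(2, 13, 7, 13)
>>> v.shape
(11, 13)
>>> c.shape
(13, 13, 2)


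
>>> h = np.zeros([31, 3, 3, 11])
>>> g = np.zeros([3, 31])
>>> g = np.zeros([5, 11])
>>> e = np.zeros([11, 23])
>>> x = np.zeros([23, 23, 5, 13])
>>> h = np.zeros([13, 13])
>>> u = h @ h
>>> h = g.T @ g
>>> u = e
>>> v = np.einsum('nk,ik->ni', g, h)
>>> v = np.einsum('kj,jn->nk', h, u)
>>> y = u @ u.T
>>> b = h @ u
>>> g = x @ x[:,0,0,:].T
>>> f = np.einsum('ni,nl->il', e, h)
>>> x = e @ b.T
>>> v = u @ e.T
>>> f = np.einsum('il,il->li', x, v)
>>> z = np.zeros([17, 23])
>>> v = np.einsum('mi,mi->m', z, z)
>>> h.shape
(11, 11)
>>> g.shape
(23, 23, 5, 23)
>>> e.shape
(11, 23)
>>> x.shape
(11, 11)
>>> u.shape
(11, 23)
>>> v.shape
(17,)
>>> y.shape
(11, 11)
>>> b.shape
(11, 23)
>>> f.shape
(11, 11)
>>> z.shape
(17, 23)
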